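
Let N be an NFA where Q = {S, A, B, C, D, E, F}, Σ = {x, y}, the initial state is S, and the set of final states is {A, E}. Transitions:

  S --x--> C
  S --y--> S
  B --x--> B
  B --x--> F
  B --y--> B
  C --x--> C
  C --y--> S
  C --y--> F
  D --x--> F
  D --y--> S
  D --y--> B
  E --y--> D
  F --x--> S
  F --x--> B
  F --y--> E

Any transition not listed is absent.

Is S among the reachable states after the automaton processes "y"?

Yes

Start in {S}.
Read 'y': S→{S}; now {S}.
State S is in {S}.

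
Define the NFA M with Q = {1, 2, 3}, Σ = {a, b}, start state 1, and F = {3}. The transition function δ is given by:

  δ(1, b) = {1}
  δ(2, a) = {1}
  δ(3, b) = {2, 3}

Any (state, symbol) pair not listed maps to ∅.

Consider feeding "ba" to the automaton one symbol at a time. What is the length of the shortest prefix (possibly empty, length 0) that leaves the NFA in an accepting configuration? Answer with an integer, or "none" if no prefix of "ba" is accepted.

none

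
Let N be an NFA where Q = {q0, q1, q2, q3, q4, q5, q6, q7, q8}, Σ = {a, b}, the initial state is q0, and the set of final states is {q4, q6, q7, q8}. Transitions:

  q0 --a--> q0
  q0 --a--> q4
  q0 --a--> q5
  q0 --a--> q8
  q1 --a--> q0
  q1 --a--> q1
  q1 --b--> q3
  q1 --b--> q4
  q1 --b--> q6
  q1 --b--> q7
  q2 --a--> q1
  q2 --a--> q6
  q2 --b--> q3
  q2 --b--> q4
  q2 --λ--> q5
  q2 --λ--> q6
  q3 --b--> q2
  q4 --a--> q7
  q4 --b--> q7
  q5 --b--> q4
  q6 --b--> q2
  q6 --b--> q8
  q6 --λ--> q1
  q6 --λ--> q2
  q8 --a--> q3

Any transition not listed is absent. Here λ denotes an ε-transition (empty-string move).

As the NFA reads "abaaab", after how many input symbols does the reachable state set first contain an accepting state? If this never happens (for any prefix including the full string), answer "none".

Start in {q0}.
Read 'a': {q0} → {q0, q4, q5, q8}.
None of the earlier sets intersect F, but {q0, q4, q5, q8} does.

1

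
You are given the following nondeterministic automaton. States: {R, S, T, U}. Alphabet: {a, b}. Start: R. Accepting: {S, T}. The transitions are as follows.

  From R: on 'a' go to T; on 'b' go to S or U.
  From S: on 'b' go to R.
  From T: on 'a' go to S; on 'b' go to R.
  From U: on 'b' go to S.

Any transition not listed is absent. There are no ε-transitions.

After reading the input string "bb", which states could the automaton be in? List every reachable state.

{R, S}

Start in {R}.
Read 'b': R→{S, U}; now {S, U}.
Read 'b': S→{R}, U→{S}; now {R, S}.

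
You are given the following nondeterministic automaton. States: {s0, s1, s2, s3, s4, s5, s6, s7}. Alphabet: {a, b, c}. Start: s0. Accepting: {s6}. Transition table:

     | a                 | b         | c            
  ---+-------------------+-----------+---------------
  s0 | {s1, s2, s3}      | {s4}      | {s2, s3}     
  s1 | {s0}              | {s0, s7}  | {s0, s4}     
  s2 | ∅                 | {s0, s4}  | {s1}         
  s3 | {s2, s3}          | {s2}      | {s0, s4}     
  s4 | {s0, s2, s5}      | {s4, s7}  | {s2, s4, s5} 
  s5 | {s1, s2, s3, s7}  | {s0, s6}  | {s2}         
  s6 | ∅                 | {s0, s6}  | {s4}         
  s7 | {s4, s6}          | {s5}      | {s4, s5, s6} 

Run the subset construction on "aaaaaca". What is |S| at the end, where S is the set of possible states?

5

Start in {s0}.
Read 'a': s0→{s1, s2, s3}; now {s1, s2, s3}.
Read 'a': s1→{s0}, s2→∅, s3→{s2, s3}; now {s0, s2, s3}.
Read 'a': s0→{s1, s2, s3}, s2→∅, s3→{s2, s3}; now {s1, s2, s3}.
Read 'a': s1→{s0}, s2→∅, s3→{s2, s3}; now {s0, s2, s3}.
Read 'a': s0→{s1, s2, s3}, s2→∅, s3→{s2, s3}; now {s1, s2, s3}.
Read 'c': s1→{s0, s4}, s2→{s1}, s3→{s0, s4}; now {s0, s1, s4}.
Read 'a': s0→{s1, s2, s3}, s1→{s0}, s4→{s0, s2, s5}; now {s0, s1, s2, s3, s5}.
That set has 5 states.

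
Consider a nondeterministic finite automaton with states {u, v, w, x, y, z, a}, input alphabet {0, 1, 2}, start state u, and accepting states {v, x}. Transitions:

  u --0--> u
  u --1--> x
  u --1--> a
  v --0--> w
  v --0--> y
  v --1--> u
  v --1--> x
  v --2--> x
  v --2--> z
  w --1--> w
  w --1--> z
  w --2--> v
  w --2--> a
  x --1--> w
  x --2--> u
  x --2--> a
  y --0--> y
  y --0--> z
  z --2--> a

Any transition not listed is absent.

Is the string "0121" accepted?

Yes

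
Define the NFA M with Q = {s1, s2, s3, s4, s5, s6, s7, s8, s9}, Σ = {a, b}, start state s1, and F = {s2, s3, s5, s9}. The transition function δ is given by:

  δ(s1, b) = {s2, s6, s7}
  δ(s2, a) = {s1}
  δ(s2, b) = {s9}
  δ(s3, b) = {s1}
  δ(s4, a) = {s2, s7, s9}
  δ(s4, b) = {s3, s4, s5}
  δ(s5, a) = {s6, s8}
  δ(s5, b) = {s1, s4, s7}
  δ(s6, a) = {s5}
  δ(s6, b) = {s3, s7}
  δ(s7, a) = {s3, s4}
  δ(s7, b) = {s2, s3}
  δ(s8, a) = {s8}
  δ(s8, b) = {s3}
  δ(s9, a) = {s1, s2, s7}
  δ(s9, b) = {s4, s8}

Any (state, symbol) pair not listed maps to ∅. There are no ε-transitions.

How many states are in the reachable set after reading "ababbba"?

0

Start in {s1}.
Read 'a': {s1} → ∅.
The set is empty and remains empty for the remaining 6 symbols.
That set has 0 states.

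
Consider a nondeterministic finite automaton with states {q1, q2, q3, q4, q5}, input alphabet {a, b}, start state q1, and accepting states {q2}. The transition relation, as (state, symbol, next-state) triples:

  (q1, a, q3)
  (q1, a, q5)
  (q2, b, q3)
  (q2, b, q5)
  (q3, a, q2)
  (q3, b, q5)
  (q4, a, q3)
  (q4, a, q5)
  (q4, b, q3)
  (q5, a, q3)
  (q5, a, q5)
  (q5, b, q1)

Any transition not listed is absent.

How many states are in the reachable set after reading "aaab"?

3

Start in {q1}.
Read 'a': {q1} → {q3, q5}.
Read 'a': {q3, q5} → {q2, q3, q5}.
Read 'a': {q2, q3, q5} → {q2, q3, q5}.
Read 'b': {q2, q3, q5} → {q1, q3, q5}.
That set has 3 states.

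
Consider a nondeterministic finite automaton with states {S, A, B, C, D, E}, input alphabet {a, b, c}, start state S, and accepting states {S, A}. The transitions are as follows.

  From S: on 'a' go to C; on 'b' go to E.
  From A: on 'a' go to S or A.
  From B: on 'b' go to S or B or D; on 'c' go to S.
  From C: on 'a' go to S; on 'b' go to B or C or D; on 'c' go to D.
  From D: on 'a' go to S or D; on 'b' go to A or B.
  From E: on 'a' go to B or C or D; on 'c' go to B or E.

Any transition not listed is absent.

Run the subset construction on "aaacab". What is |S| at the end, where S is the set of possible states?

Start in {S}.
Read 'a': S→{C}; now {C}.
Read 'a': C→{S}; now {S}.
Read 'a': S→{C}; now {C}.
Read 'c': C→{D}; now {D}.
Read 'a': D→{S, D}; now {S, D}.
Read 'b': S→{E}, D→{A, B}; now {A, B, E}.
That set has 3 states.

3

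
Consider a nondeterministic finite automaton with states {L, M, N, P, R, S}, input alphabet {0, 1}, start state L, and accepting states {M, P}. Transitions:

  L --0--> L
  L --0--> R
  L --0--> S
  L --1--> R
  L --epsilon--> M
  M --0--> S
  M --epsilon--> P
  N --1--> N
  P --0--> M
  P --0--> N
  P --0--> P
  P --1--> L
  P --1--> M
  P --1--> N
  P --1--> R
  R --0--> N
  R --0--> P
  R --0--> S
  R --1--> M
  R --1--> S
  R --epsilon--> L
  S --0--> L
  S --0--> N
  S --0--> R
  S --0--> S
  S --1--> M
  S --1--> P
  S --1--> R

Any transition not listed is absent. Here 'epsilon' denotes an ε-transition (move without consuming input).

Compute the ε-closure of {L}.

{L, M, P}

Begin with {L}.
ε-move L → M; add M.
ε-move M → P; add P.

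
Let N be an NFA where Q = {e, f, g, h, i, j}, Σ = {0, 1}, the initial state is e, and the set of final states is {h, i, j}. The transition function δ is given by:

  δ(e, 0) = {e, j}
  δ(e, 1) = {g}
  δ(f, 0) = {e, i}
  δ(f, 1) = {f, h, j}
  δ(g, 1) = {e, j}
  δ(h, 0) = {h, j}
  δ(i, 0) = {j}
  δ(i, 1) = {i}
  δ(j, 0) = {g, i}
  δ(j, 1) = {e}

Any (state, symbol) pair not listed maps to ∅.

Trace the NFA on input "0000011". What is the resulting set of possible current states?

{e, g, i, j}

Start in {e}.
Read '0': {e} → {e, j}.
Read '0': {e, j} → {e, g, i, j}.
Read '0': {e, g, i, j} → {e, g, i, j}.
Read '0': {e, g, i, j} → {e, g, i, j}.
Read '0': {e, g, i, j} → {e, g, i, j}.
Read '1': {e, g, i, j} → {e, g, i, j}.
Read '1': {e, g, i, j} → {e, g, i, j}.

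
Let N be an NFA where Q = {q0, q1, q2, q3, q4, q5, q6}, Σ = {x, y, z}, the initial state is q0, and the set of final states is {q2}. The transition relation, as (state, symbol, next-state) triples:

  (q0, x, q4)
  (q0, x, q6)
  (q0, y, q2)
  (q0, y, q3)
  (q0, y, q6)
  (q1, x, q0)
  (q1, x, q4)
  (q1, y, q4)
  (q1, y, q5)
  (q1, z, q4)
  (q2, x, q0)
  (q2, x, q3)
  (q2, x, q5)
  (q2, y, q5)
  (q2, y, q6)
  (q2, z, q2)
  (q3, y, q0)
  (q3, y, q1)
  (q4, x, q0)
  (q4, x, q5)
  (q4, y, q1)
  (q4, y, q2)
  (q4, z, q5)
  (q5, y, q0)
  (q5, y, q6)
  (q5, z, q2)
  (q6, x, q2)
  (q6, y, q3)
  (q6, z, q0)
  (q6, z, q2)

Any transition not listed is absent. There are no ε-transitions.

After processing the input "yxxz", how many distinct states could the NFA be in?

3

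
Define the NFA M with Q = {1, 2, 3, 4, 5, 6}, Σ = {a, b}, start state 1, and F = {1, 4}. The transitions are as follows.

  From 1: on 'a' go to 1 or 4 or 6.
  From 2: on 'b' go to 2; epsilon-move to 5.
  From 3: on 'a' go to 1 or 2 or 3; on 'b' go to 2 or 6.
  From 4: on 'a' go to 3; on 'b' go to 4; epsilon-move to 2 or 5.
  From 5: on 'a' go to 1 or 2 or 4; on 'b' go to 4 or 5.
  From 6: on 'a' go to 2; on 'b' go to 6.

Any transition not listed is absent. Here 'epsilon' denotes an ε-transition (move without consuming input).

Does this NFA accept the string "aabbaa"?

Yes

Start in {1}.
Read 'a': {1} → {1, 2, 4, 5, 6}.
Read 'a': {1, 2, 4, 5, 6} → {1, 2, 3, 4, 5, 6}.
Read 'b': {1, 2, 3, 4, 5, 6} → {2, 4, 5, 6}.
Read 'b': {2, 4, 5, 6} → {2, 4, 5, 6}.
Read 'a': {2, 4, 5, 6} → {1, 2, 3, 4, 5}.
Read 'a': {1, 2, 3, 4, 5} → {1, 2, 3, 4, 5, 6}.
The final set {1, 2, 3, 4, 5, 6} contains the accepting states 1, 4.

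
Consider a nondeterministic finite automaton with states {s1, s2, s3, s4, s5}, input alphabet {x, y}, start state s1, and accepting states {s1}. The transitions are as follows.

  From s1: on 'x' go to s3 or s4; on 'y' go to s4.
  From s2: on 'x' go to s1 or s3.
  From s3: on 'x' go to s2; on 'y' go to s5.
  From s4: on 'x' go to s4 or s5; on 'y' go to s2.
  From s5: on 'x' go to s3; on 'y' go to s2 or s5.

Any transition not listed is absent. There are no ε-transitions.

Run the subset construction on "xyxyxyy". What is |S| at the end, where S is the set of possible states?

Start in {s1}.
Read 'x': s1→{s3, s4}; now {s3, s4}.
Read 'y': s3→{s5}, s4→{s2}; now {s2, s5}.
Read 'x': s2→{s1, s3}, s5→{s3}; now {s1, s3}.
Read 'y': s1→{s4}, s3→{s5}; now {s4, s5}.
Read 'x': s4→{s4, s5}, s5→{s3}; now {s3, s4, s5}.
Read 'y': s3→{s5}, s4→{s2}, s5→{s2, s5}; now {s2, s5}.
Read 'y': s2→∅, s5→{s2, s5}; now {s2, s5}.
That set has 2 states.

2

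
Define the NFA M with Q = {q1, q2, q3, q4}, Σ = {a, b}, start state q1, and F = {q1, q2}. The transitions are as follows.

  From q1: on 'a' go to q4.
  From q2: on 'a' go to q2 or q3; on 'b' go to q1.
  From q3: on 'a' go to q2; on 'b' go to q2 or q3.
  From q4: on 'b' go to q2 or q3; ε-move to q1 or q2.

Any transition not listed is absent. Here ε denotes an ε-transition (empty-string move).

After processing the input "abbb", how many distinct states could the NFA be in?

Start in {q1}.
Read 'a': {q1} → {q1, q2, q4}.
Read 'b': {q1, q2, q4} → {q1, q2, q3}.
Read 'b': {q1, q2, q3} → {q1, q2, q3}.
Read 'b': {q1, q2, q3} → {q1, q2, q3}.
That set has 3 states.

3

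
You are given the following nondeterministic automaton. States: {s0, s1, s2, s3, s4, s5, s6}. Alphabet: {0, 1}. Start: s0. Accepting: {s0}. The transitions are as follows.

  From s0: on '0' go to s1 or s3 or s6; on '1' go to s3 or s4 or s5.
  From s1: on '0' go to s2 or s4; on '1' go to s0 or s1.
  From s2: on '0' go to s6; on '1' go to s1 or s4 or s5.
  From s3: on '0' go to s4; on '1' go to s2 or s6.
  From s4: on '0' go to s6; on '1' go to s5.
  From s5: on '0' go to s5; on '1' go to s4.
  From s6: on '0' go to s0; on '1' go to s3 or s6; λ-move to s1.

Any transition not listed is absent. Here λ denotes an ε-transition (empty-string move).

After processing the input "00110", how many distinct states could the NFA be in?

Start in {s0}.
Read '0': s0→{s1, s3, s6}; now {s1, s3, s6}.
Read '0': s1→{s2, s4}, s3→{s4}, s6→{s0}; now {s0, s2, s4}.
Read '1': s0→{s3, s4, s5}, s2→{s1, s4, s5}, s4→{s5}; now {s1, s3, s4, s5}.
Read '1': s1→{s0, s1}, s3→{s2, s6}, s4→{s5}, s5→{s4}; now {s0, s1, s2, s4, s5, s6}.
Read '0': s0→{s1, s3, s6}, s1→{s2, s4}, s2→{s6}, s4→{s6}, s5→{s5}, s6→{s0}; now {s0, s1, s2, s3, s4, s5, s6}.
That set has 7 states.

7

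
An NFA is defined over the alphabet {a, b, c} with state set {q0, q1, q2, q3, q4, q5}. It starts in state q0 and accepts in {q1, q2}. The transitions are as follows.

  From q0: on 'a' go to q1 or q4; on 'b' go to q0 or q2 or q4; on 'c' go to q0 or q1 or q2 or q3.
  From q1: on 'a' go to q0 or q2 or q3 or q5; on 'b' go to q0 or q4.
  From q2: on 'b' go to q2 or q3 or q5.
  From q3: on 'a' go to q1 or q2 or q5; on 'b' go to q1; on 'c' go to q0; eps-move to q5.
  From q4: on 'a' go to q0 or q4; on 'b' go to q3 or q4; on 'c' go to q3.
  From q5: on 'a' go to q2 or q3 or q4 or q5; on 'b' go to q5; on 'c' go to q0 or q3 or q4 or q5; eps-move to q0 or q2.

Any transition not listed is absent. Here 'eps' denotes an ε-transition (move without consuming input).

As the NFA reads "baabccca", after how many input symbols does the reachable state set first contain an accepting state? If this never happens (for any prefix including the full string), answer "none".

1

Start in {q0}.
Read 'b': q0→{q0, q2, q4}; now {q0, q2, q4}.
None of the earlier sets intersect F, but {q0, q2, q4} does.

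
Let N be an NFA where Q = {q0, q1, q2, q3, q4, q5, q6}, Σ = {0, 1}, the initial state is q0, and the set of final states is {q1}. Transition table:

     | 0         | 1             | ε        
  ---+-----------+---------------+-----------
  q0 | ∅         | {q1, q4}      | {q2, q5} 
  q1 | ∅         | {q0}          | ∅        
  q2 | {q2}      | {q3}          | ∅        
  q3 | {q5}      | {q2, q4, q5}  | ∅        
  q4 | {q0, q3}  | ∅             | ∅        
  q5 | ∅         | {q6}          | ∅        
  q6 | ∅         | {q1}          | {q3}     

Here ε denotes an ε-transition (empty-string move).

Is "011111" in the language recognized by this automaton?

No

Start: ε-closure({q0}) = {q0, q2, q5}.
Read '0': q0→∅, q2→{q2}, q5→∅; now {q2}.
Read '1': q2→{q3}; now {q3}.
Read '1': q3→{q2, q4, q5}; now {q2, q4, q5}.
Read '1': q2→{q3}, q4→∅, q5→{q6}; now {q3, q6}.
Read '1': q3→{q2, q4, q5}, q6→{q1}; now {q1, q2, q4, q5}.
Read '1': q1→{q0}, q2→{q3}, q4→∅, q5→{q6}; union {q0, q3, q6}; ε-closure = {q0, q2, q3, q5, q6}.
The final set {q0, q2, q3, q5, q6} contains no accepting state.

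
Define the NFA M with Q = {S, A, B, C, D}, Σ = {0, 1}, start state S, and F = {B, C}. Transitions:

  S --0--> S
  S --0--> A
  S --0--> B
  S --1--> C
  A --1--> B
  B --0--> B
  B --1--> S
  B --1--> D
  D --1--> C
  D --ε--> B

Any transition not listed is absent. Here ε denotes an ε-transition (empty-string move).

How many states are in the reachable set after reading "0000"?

3

Start in {S}.
Read '0': S→{S, A, B}; now {S, A, B}.
Read '0': S→{S, A, B}, A→∅, B→{B}; now {S, A, B}.
Read '0': S→{S, A, B}, A→∅, B→{B}; now {S, A, B}.
Read '0': S→{S, A, B}, A→∅, B→{B}; now {S, A, B}.
That set has 3 states.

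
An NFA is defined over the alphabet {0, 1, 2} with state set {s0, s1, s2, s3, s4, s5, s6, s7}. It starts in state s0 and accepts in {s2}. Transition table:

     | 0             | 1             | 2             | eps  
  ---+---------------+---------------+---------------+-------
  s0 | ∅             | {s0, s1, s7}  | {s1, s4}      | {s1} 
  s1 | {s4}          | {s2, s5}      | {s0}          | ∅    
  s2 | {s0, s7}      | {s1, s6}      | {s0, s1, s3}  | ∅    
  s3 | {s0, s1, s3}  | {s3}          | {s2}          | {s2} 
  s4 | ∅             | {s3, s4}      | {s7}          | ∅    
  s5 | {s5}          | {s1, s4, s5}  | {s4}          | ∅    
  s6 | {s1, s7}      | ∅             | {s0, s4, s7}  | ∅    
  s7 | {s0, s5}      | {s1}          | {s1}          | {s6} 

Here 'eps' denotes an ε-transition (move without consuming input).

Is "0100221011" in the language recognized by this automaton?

Start: ε-closure({s0}) = {s0, s1}.
Read '0': {s0, s1} → {s4}.
Read '1': {s4} → {s2, s3, s4}.
Read '0': {s2, s3, s4} → {s0, s1, s2, s3, s6, s7}.
Read '0': {s0, s1, s2, s3, s6, s7} → {s0, s1, s2, s3, s4, s5, s6, s7}.
Read '2': {s0, s1, s2, s3, s4, s5, s6, s7} → {s0, s1, s2, s3, s4, s6, s7}.
Read '2': {s0, s1, s2, s3, s4, s6, s7} → {s0, s1, s2, s3, s4, s6, s7}.
Read '1': {s0, s1, s2, s3, s4, s6, s7} → {s0, s1, s2, s3, s4, s5, s6, s7}.
Read '0': {s0, s1, s2, s3, s4, s5, s6, s7} → {s0, s1, s2, s3, s4, s5, s6, s7}.
Read '1': {s0, s1, s2, s3, s4, s5, s6, s7} → {s0, s1, s2, s3, s4, s5, s6, s7}.
Read '1': {s0, s1, s2, s3, s4, s5, s6, s7} → {s0, s1, s2, s3, s4, s5, s6, s7}.
The final set {s0, s1, s2, s3, s4, s5, s6, s7} contains the accepting state s2.

Yes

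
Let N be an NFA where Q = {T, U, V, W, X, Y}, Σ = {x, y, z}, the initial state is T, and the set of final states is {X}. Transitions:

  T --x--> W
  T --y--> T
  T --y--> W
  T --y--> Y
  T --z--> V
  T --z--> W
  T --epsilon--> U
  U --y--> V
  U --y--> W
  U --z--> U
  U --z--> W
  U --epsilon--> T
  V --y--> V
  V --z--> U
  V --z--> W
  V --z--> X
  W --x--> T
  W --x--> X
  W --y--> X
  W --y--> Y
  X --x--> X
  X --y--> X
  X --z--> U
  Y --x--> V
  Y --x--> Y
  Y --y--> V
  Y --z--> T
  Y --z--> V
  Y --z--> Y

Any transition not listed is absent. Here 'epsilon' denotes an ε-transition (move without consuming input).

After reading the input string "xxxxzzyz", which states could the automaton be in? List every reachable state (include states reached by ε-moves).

{T, U, V, W, X, Y}

Start: ε-closure({T}) = {T, U}.
Read 'x': T→{W}, U→∅; now {W}.
Read 'x': W→{T, X}; union {T, X}; ε-closure = {T, U, X}.
Read 'x': T→{W}, U→∅, X→{X}; now {W, X}.
Read 'x': W→{T, X}, X→{X}; union {T, X}; ε-closure = {T, U, X}.
Read 'z': T→{V, W}, U→{U, W}, X→{U}; union {U, V, W}; ε-closure = {T, U, V, W}.
Read 'z': T→{V, W}, U→{U, W}, V→{U, W, X}, W→∅; union {U, V, W, X}; ε-closure = {T, U, V, W, X}.
Read 'y': T→{T, W, Y}, U→{V, W}, V→{V}, W→{X, Y}, X→{X}; union {T, V, W, X, Y}; ε-closure = {T, U, V, W, X, Y}.
Read 'z': T→{V, W}, U→{U, W}, V→{U, W, X}, W→∅, X→{U}, Y→{T, V, Y}; now {T, U, V, W, X, Y}.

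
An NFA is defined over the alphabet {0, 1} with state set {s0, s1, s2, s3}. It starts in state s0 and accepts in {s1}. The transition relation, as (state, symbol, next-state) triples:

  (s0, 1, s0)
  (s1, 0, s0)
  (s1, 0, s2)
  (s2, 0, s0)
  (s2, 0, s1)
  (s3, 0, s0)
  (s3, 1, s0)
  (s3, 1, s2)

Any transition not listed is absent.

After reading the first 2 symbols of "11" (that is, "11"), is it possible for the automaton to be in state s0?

Yes

Start in {s0}.
Read '1': s0→{s0}; now {s0}.
Read '1': s0→{s0}; now {s0}.
State s0 is in {s0}.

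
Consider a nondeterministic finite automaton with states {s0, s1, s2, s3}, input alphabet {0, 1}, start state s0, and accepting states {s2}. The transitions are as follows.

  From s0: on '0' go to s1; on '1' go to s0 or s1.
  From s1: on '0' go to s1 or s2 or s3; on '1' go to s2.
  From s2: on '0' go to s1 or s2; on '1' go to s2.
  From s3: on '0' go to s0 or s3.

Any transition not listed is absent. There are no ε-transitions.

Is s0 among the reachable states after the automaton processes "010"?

Start in {s0}.
Read '0': s0→{s1}; now {s1}.
Read '1': s1→{s2}; now {s2}.
Read '0': s2→{s1, s2}; now {s1, s2}.
State s0 is not in {s1, s2}.

No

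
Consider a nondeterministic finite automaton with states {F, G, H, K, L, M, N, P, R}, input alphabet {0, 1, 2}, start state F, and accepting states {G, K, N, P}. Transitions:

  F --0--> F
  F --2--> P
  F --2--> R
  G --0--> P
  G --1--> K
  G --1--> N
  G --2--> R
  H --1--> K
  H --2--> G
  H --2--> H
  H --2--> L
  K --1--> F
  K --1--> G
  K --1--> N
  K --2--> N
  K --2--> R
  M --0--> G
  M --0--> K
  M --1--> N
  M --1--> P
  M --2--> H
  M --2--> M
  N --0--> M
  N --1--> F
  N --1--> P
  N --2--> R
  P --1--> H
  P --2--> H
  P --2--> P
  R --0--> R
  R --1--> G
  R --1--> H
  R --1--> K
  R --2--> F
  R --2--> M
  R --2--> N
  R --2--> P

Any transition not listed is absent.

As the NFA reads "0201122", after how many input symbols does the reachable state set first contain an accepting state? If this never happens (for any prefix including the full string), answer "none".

2

Start in {F}.
Read '0': F→{F}; now {F}.
Read '2': F→{P, R}; now {P, R}.
None of the earlier sets intersect F, but {P, R} does.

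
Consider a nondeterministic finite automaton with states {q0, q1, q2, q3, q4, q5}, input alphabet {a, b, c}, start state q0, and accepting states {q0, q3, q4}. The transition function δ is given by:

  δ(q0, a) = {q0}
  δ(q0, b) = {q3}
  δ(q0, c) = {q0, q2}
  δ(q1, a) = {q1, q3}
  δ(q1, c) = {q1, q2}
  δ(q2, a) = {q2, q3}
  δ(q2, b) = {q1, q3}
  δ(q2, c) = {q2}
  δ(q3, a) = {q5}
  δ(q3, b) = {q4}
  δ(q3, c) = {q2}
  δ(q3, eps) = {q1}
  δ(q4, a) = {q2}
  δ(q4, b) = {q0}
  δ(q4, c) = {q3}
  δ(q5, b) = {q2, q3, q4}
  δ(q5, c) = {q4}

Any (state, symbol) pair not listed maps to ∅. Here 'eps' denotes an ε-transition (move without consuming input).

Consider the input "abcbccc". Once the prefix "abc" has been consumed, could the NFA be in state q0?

Start in {q0}.
Read 'a': q0→{q0}; now {q0}.
Read 'b': q0→{q3}; union {q3}; ε-closure = {q1, q3}.
Read 'c': q1→{q1, q2}, q3→{q2}; now {q1, q2}.
State q0 is not in {q1, q2}.

No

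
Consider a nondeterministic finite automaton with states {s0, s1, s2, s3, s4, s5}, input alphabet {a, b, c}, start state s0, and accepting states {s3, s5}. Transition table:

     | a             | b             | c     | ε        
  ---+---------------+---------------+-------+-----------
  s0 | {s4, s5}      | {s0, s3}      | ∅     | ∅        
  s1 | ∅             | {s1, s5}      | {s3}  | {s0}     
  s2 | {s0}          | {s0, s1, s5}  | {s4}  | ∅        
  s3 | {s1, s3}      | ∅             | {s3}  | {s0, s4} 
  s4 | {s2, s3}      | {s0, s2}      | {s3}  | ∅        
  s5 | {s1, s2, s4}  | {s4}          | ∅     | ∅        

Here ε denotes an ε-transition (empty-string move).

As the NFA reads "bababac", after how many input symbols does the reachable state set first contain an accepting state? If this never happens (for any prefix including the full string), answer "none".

1

Start in {s0}.
Read 'b': s0→{s0, s3}; union {s0, s3}; ε-closure = {s0, s3, s4}.
None of the earlier sets intersect F, but {s0, s3, s4} does.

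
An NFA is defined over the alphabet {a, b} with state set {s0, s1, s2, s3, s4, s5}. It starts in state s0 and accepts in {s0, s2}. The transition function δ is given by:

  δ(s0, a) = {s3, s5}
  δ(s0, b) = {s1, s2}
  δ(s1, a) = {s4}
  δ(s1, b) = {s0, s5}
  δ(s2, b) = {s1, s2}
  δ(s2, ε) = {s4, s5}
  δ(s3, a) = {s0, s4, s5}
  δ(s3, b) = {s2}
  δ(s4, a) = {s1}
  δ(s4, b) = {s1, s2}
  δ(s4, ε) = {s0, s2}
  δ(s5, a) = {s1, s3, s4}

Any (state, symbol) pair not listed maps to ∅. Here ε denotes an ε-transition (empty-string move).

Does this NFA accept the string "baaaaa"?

Yes

Start in {s0}.
Read 'b': s0→{s1, s2}; union {s1, s2}; ε-closure = {s0, s1, s2, s4, s5}.
Read 'a': s0→{s3, s5}, s1→{s4}, s2→∅, s4→{s1}, s5→{s1, s3, s4}; union {s1, s3, s4, s5}; ε-closure = {s0, s1, s2, s3, s4, s5}.
Read 'a': s0→{s3, s5}, s1→{s4}, s2→∅, s3→{s0, s4, s5}, s4→{s1}, s5→{s1, s3, s4}; union {s0, s1, s3, s4, s5}; ε-closure = {s0, s1, s2, s3, s4, s5}.
Read 'a': s0→{s3, s5}, s1→{s4}, s2→∅, s3→{s0, s4, s5}, s4→{s1}, s5→{s1, s3, s4}; union {s0, s1, s3, s4, s5}; ε-closure = {s0, s1, s2, s3, s4, s5}.
Read 'a': s0→{s3, s5}, s1→{s4}, s2→∅, s3→{s0, s4, s5}, s4→{s1}, s5→{s1, s3, s4}; union {s0, s1, s3, s4, s5}; ε-closure = {s0, s1, s2, s3, s4, s5}.
Read 'a': s0→{s3, s5}, s1→{s4}, s2→∅, s3→{s0, s4, s5}, s4→{s1}, s5→{s1, s3, s4}; union {s0, s1, s3, s4, s5}; ε-closure = {s0, s1, s2, s3, s4, s5}.
The final set {s0, s1, s2, s3, s4, s5} contains the accepting states s0, s2.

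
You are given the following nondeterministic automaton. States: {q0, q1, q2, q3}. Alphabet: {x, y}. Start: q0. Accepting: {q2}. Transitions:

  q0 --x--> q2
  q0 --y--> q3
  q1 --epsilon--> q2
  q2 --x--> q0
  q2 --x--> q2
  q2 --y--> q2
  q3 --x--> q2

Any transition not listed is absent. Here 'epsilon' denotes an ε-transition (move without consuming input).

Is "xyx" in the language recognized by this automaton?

Yes

Start in {q0}.
Read 'x': q0→{q2}; now {q2}.
Read 'y': q2→{q2}; now {q2}.
Read 'x': q2→{q0, q2}; now {q0, q2}.
The final set {q0, q2} contains the accepting state q2.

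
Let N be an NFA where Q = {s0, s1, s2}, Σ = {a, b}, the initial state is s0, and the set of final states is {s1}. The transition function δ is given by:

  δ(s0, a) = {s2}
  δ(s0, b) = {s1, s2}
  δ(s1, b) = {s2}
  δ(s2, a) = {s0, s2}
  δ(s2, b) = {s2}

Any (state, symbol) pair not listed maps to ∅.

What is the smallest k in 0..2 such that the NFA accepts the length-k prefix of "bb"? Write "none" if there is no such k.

1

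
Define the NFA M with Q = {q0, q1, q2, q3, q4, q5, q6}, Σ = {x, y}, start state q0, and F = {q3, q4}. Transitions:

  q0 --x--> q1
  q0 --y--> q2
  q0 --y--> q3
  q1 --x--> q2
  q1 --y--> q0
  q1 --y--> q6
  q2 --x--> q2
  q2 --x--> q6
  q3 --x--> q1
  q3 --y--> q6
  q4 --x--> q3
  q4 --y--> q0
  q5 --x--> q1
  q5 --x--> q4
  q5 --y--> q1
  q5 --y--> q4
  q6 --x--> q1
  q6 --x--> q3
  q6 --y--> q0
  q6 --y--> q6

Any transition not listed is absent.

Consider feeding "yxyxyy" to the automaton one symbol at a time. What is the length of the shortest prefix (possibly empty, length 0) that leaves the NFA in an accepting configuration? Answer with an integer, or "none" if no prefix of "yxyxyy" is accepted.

Start in {q0}.
Read 'y': q0→{q2, q3}; now {q2, q3}.
None of the earlier sets intersect F, but {q2, q3} does.

1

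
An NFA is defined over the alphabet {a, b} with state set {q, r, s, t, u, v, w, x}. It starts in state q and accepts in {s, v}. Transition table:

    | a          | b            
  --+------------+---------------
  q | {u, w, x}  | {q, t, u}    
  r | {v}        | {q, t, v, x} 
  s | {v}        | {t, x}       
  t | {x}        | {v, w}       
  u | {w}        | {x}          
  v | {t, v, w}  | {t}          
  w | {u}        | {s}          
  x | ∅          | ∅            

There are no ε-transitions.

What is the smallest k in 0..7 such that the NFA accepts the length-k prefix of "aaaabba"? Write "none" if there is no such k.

Start in {q}.
Read 'a': q→{u, w, x}; now {u, w, x}.
Read 'a': u→{w}, w→{u}, x→∅; now {u, w}.
Read 'a': u→{w}, w→{u}; now {u, w}.
Read 'a': u→{w}, w→{u}; now {u, w}.
Read 'b': u→{x}, w→{s}; now {s, x}.
None of the earlier sets intersect F, but {s, x} does.

5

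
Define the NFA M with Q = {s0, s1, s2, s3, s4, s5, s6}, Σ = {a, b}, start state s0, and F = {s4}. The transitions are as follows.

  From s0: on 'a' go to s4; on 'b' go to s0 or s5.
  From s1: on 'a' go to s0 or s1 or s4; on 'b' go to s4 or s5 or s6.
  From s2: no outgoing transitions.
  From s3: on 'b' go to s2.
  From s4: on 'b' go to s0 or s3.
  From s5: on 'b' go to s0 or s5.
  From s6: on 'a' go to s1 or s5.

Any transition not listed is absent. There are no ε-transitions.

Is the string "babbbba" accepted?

Yes

Start in {s0}.
Read 'b': s0→{s0, s5}; now {s0, s5}.
Read 'a': s0→{s4}, s5→∅; now {s4}.
Read 'b': s4→{s0, s3}; now {s0, s3}.
Read 'b': s0→{s0, s5}, s3→{s2}; now {s0, s2, s5}.
Read 'b': s0→{s0, s5}, s2→∅, s5→{s0, s5}; now {s0, s5}.
Read 'b': s0→{s0, s5}, s5→{s0, s5}; now {s0, s5}.
Read 'a': s0→{s4}, s5→∅; now {s4}.
The final set {s4} contains the accepting state s4.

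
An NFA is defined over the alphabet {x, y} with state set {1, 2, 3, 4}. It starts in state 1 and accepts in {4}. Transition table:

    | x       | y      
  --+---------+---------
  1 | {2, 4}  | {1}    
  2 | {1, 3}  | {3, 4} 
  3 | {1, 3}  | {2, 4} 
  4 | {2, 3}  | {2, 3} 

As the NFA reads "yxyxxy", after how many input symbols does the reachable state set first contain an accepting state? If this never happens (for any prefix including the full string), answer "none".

2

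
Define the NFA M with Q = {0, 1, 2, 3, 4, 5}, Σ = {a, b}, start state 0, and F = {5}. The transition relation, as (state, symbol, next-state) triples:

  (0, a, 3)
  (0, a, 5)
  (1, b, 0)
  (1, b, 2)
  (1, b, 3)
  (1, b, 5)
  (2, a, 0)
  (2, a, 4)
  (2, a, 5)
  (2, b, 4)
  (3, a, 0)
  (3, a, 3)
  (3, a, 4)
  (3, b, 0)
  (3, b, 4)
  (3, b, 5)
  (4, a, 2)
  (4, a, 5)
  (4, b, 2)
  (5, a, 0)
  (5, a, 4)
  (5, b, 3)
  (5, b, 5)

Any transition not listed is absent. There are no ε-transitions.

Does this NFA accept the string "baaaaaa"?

Start in {0}.
Read 'b': 0→∅; now ∅.
The set is empty and remains empty for the remaining 6 symbols.
The final set ∅ contains no accepting state.

No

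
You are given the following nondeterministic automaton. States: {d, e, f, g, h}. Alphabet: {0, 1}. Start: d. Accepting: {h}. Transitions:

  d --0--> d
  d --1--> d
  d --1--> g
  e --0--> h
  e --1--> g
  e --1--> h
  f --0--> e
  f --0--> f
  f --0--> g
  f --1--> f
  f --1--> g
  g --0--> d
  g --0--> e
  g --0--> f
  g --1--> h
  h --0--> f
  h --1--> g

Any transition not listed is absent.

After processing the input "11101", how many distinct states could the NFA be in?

Start in {d}.
Read '1': {d} → {d, g}.
Read '1': {d, g} → {d, g, h}.
Read '1': {d, g, h} → {d, g, h}.
Read '0': {d, g, h} → {d, e, f}.
Read '1': {d, e, f} → {d, f, g, h}.
That set has 4 states.

4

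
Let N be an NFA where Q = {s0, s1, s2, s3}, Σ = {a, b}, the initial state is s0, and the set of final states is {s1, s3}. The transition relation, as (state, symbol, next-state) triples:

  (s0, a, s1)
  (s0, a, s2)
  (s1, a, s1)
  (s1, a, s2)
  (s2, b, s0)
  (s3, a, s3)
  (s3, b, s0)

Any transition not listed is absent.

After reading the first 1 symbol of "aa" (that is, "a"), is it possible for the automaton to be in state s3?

No

Start in {s0}.
Read 'a': s0→{s1, s2}; now {s1, s2}.
State s3 is not in {s1, s2}.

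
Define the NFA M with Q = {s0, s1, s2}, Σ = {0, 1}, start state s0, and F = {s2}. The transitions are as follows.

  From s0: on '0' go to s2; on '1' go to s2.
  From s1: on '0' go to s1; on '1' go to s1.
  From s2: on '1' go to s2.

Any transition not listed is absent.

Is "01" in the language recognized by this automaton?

Yes

Start in {s0}.
Read '0': {s0} → {s2}.
Read '1': {s2} → {s2}.
The final set {s2} contains the accepting state s2.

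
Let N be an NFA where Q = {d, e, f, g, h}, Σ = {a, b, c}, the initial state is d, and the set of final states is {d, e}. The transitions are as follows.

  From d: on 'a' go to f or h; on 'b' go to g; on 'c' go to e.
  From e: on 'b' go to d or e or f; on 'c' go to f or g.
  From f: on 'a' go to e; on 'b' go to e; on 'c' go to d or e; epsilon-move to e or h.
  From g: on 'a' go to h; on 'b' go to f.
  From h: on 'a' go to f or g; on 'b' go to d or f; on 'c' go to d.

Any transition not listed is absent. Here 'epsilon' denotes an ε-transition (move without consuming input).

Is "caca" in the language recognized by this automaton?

No

Start in {d}.
Read 'c': d→{e}; now {e}.
Read 'a': e→∅; now ∅.
The set is empty and remains empty for the remaining 2 symbols.
The final set ∅ contains no accepting state.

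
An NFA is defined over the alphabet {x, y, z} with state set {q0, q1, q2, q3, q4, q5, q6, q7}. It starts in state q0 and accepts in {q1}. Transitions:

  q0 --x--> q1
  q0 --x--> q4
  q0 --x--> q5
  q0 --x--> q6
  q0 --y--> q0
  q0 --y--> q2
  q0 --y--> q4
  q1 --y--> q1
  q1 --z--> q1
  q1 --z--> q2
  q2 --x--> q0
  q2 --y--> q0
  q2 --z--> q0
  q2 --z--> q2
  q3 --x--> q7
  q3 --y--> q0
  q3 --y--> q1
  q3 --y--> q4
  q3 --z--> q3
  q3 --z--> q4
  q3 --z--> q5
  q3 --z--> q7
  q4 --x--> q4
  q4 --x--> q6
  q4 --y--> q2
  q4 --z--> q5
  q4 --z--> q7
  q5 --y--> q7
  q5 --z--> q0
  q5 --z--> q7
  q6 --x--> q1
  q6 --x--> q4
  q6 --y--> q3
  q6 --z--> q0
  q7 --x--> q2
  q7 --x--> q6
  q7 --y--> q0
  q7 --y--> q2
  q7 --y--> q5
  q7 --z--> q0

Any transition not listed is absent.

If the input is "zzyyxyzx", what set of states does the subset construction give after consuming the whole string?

Start in {q0}.
Read 'z': {q0} → ∅.
The set is empty and remains empty for the remaining 7 symbols.

∅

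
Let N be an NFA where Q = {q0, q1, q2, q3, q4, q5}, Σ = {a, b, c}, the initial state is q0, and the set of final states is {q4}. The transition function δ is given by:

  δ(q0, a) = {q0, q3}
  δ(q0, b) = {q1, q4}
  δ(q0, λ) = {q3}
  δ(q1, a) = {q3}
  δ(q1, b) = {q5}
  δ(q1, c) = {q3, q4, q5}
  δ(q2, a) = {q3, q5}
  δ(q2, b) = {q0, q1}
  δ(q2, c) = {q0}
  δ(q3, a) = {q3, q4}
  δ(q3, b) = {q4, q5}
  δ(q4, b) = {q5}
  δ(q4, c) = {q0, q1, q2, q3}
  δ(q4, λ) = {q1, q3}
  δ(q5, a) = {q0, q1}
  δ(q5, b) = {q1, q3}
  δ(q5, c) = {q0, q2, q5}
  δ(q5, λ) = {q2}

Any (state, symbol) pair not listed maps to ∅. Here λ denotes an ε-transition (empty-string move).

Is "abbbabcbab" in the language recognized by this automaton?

Start: ε-closure({q0}) = {q0, q3}.
Read 'a': {q0, q3} → {q0, q1, q3, q4}.
Read 'b': {q0, q1, q3, q4} → {q1, q2, q3, q4, q5}.
Read 'b': {q1, q2, q3, q4, q5} → {q0, q1, q2, q3, q4, q5}.
Read 'b': {q0, q1, q2, q3, q4, q5} → {q0, q1, q2, q3, q4, q5}.
Read 'a': {q0, q1, q2, q3, q4, q5} → {q0, q1, q2, q3, q4, q5}.
Read 'b': {q0, q1, q2, q3, q4, q5} → {q0, q1, q2, q3, q4, q5}.
Read 'c': {q0, q1, q2, q3, q4, q5} → {q0, q1, q2, q3, q4, q5}.
Read 'b': {q0, q1, q2, q3, q4, q5} → {q0, q1, q2, q3, q4, q5}.
Read 'a': {q0, q1, q2, q3, q4, q5} → {q0, q1, q2, q3, q4, q5}.
Read 'b': {q0, q1, q2, q3, q4, q5} → {q0, q1, q2, q3, q4, q5}.
The final set {q0, q1, q2, q3, q4, q5} contains the accepting state q4.

Yes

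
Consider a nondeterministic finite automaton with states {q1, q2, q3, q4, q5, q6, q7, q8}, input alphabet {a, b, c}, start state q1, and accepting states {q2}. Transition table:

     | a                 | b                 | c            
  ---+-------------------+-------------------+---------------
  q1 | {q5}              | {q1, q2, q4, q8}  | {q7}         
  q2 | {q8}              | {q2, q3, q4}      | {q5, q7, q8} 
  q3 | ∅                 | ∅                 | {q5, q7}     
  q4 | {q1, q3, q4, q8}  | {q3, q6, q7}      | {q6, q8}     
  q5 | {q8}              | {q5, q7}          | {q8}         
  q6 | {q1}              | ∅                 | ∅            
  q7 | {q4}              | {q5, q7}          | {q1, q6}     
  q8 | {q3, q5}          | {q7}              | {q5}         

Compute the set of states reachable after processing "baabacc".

Start in {q1}.
Read 'b': q1→{q1, q2, q4, q8}; now {q1, q2, q4, q8}.
Read 'a': q1→{q5}, q2→{q8}, q4→{q1, q3, q4, q8}, q8→{q3, q5}; now {q1, q3, q4, q5, q8}.
Read 'a': q1→{q5}, q3→∅, q4→{q1, q3, q4, q8}, q5→{q8}, q8→{q3, q5}; now {q1, q3, q4, q5, q8}.
Read 'b': q1→{q1, q2, q4, q8}, q3→∅, q4→{q3, q6, q7}, q5→{q5, q7}, q8→{q7}; now {q1, q2, q3, q4, q5, q6, q7, q8}.
Read 'a': q1→{q5}, q2→{q8}, q3→∅, q4→{q1, q3, q4, q8}, q5→{q8}, q6→{q1}, q7→{q4}, q8→{q3, q5}; now {q1, q3, q4, q5, q8}.
Read 'c': q1→{q7}, q3→{q5, q7}, q4→{q6, q8}, q5→{q8}, q8→{q5}; now {q5, q6, q7, q8}.
Read 'c': q5→{q8}, q6→∅, q7→{q1, q6}, q8→{q5}; now {q1, q5, q6, q8}.

{q1, q5, q6, q8}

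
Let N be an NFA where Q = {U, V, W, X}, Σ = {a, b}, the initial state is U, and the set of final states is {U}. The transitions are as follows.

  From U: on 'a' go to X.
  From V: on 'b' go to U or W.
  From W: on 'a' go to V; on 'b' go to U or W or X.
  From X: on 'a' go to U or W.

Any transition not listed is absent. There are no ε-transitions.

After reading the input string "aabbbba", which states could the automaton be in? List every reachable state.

{U, V, W, X}

Start in {U}.
Read 'a': U→{X}; now {X}.
Read 'a': X→{U, W}; now {U, W}.
Read 'b': U→∅, W→{U, W, X}; now {U, W, X}.
Read 'b': U→∅, W→{U, W, X}, X→∅; now {U, W, X}.
Read 'b': U→∅, W→{U, W, X}, X→∅; now {U, W, X}.
Read 'b': U→∅, W→{U, W, X}, X→∅; now {U, W, X}.
Read 'a': U→{X}, W→{V}, X→{U, W}; now {U, V, W, X}.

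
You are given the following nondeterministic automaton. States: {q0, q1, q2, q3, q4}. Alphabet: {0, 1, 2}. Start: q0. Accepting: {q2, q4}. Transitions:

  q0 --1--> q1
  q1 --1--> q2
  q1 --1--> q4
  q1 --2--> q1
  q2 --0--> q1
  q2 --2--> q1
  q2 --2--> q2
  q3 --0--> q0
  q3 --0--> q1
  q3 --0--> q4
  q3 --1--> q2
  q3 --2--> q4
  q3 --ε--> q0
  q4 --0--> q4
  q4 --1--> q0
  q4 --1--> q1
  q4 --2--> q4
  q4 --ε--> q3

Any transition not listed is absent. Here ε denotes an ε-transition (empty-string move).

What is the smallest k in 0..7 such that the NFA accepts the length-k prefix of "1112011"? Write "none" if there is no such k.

Start in {q0}.
Read '1': {q0} → {q1}.
Read '1': {q1} → {q0, q2, q3, q4}.
None of the earlier sets intersect F, but {q0, q2, q3, q4} does.

2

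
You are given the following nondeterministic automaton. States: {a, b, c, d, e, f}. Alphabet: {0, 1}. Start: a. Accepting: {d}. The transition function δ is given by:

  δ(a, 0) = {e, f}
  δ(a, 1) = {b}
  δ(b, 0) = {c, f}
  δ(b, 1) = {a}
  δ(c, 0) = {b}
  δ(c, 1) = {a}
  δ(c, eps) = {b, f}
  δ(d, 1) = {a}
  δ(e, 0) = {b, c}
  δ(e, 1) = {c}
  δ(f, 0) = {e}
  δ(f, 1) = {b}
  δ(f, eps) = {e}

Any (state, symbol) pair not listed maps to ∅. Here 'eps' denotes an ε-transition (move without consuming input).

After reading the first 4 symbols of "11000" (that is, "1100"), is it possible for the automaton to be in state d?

No

Start in {a}.
Read '1': a→{b}; now {b}.
Read '1': b→{a}; now {a}.
Read '0': a→{e, f}; now {e, f}.
Read '0': e→{b, c}, f→{e}; union {b, c, e}; ε-closure = {b, c, e, f}.
State d is not in {b, c, e, f}.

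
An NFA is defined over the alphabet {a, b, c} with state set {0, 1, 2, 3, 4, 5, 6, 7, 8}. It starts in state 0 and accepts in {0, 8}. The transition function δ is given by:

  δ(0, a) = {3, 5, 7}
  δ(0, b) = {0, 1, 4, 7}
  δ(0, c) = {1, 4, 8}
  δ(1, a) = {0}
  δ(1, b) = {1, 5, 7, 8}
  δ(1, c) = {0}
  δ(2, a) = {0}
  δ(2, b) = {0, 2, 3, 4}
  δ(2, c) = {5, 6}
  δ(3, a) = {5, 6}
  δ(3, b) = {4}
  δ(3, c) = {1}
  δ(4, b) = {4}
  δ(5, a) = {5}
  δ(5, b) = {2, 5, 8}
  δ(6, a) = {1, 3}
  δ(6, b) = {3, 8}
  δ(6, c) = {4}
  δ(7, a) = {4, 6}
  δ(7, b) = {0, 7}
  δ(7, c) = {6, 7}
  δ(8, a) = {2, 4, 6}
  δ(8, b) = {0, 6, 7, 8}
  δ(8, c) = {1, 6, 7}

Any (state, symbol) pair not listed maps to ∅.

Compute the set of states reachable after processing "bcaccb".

{0, 1, 3, 4, 5, 6, 7, 8}

Start in {0}.
Read 'b': {0} → {0, 1, 4, 7}.
Read 'c': {0, 1, 4, 7} → {0, 1, 4, 6, 7, 8}.
Read 'a': {0, 1, 4, 6, 7, 8} → {0, 1, 2, 3, 4, 5, 6, 7}.
Read 'c': {0, 1, 2, 3, 4, 5, 6, 7} → {0, 1, 4, 5, 6, 7, 8}.
Read 'c': {0, 1, 4, 5, 6, 7, 8} → {0, 1, 4, 6, 7, 8}.
Read 'b': {0, 1, 4, 6, 7, 8} → {0, 1, 3, 4, 5, 6, 7, 8}.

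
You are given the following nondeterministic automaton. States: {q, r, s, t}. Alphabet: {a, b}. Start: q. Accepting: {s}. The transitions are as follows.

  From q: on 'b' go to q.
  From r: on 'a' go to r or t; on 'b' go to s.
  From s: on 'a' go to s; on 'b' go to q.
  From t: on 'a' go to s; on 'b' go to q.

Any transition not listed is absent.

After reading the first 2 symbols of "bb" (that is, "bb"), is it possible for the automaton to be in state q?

Start in {q}.
Read 'b': {q} → {q}.
Read 'b': {q} → {q}.
State q is in {q}.

Yes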